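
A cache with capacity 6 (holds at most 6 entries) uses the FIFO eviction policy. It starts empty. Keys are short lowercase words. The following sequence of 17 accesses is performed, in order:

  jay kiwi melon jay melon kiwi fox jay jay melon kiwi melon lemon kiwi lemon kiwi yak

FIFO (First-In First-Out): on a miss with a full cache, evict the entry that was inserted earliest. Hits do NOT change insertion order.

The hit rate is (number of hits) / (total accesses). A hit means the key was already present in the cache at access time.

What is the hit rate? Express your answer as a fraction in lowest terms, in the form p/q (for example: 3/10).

FIFO simulation (capacity=6):
  1. access jay: MISS. Cache (old->new): [jay]
  2. access kiwi: MISS. Cache (old->new): [jay kiwi]
  3. access melon: MISS. Cache (old->new): [jay kiwi melon]
  4. access jay: HIT. Cache (old->new): [jay kiwi melon]
  5. access melon: HIT. Cache (old->new): [jay kiwi melon]
  6. access kiwi: HIT. Cache (old->new): [jay kiwi melon]
  7. access fox: MISS. Cache (old->new): [jay kiwi melon fox]
  8. access jay: HIT. Cache (old->new): [jay kiwi melon fox]
  9. access jay: HIT. Cache (old->new): [jay kiwi melon fox]
  10. access melon: HIT. Cache (old->new): [jay kiwi melon fox]
  11. access kiwi: HIT. Cache (old->new): [jay kiwi melon fox]
  12. access melon: HIT. Cache (old->new): [jay kiwi melon fox]
  13. access lemon: MISS. Cache (old->new): [jay kiwi melon fox lemon]
  14. access kiwi: HIT. Cache (old->new): [jay kiwi melon fox lemon]
  15. access lemon: HIT. Cache (old->new): [jay kiwi melon fox lemon]
  16. access kiwi: HIT. Cache (old->new): [jay kiwi melon fox lemon]
  17. access yak: MISS. Cache (old->new): [jay kiwi melon fox lemon yak]
Total: 11 hits, 6 misses, 0 evictions

Hit rate = 11/17

Answer: 11/17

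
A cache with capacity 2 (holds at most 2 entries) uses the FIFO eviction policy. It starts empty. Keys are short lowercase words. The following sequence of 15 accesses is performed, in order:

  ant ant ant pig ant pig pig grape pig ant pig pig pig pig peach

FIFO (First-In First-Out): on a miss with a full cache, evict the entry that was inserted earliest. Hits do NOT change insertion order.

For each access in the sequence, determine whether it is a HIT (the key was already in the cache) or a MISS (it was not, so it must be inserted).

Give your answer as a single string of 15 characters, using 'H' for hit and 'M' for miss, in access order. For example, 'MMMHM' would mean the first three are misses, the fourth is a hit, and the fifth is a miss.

Answer: MHHMHHHMHMMHHHM

Derivation:
FIFO simulation (capacity=2):
  1. access ant: MISS. Cache (old->new): [ant]
  2. access ant: HIT. Cache (old->new): [ant]
  3. access ant: HIT. Cache (old->new): [ant]
  4. access pig: MISS. Cache (old->new): [ant pig]
  5. access ant: HIT. Cache (old->new): [ant pig]
  6. access pig: HIT. Cache (old->new): [ant pig]
  7. access pig: HIT. Cache (old->new): [ant pig]
  8. access grape: MISS, evict ant. Cache (old->new): [pig grape]
  9. access pig: HIT. Cache (old->new): [pig grape]
  10. access ant: MISS, evict pig. Cache (old->new): [grape ant]
  11. access pig: MISS, evict grape. Cache (old->new): [ant pig]
  12. access pig: HIT. Cache (old->new): [ant pig]
  13. access pig: HIT. Cache (old->new): [ant pig]
  14. access pig: HIT. Cache (old->new): [ant pig]
  15. access peach: MISS, evict ant. Cache (old->new): [pig peach]
Total: 9 hits, 6 misses, 4 evictions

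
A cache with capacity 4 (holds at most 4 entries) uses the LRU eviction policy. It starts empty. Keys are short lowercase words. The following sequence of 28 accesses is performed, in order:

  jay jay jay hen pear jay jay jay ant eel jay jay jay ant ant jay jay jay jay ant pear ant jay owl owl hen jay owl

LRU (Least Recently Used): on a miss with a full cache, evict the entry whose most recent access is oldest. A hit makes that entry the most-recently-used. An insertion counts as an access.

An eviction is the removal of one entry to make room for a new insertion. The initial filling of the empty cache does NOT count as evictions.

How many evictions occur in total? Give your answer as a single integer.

LRU simulation (capacity=4):
  1. access jay: MISS. Cache (LRU->MRU): [jay]
  2. access jay: HIT. Cache (LRU->MRU): [jay]
  3. access jay: HIT. Cache (LRU->MRU): [jay]
  4. access hen: MISS. Cache (LRU->MRU): [jay hen]
  5. access pear: MISS. Cache (LRU->MRU): [jay hen pear]
  6. access jay: HIT. Cache (LRU->MRU): [hen pear jay]
  7. access jay: HIT. Cache (LRU->MRU): [hen pear jay]
  8. access jay: HIT. Cache (LRU->MRU): [hen pear jay]
  9. access ant: MISS. Cache (LRU->MRU): [hen pear jay ant]
  10. access eel: MISS, evict hen. Cache (LRU->MRU): [pear jay ant eel]
  11. access jay: HIT. Cache (LRU->MRU): [pear ant eel jay]
  12. access jay: HIT. Cache (LRU->MRU): [pear ant eel jay]
  13. access jay: HIT. Cache (LRU->MRU): [pear ant eel jay]
  14. access ant: HIT. Cache (LRU->MRU): [pear eel jay ant]
  15. access ant: HIT. Cache (LRU->MRU): [pear eel jay ant]
  16. access jay: HIT. Cache (LRU->MRU): [pear eel ant jay]
  17. access jay: HIT. Cache (LRU->MRU): [pear eel ant jay]
  18. access jay: HIT. Cache (LRU->MRU): [pear eel ant jay]
  19. access jay: HIT. Cache (LRU->MRU): [pear eel ant jay]
  20. access ant: HIT. Cache (LRU->MRU): [pear eel jay ant]
  21. access pear: HIT. Cache (LRU->MRU): [eel jay ant pear]
  22. access ant: HIT. Cache (LRU->MRU): [eel jay pear ant]
  23. access jay: HIT. Cache (LRU->MRU): [eel pear ant jay]
  24. access owl: MISS, evict eel. Cache (LRU->MRU): [pear ant jay owl]
  25. access owl: HIT. Cache (LRU->MRU): [pear ant jay owl]
  26. access hen: MISS, evict pear. Cache (LRU->MRU): [ant jay owl hen]
  27. access jay: HIT. Cache (LRU->MRU): [ant owl hen jay]
  28. access owl: HIT. Cache (LRU->MRU): [ant hen jay owl]
Total: 21 hits, 7 misses, 3 evictions

Answer: 3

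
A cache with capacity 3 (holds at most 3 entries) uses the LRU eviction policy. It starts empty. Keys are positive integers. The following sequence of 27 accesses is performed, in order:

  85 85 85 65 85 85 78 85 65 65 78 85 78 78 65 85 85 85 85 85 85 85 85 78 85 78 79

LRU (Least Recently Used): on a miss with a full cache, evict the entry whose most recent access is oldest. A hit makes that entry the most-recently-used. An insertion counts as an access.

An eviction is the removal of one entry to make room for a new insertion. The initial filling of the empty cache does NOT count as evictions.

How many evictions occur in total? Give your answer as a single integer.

Answer: 1

Derivation:
LRU simulation (capacity=3):
  1. access 85: MISS. Cache (LRU->MRU): [85]
  2. access 85: HIT. Cache (LRU->MRU): [85]
  3. access 85: HIT. Cache (LRU->MRU): [85]
  4. access 65: MISS. Cache (LRU->MRU): [85 65]
  5. access 85: HIT. Cache (LRU->MRU): [65 85]
  6. access 85: HIT. Cache (LRU->MRU): [65 85]
  7. access 78: MISS. Cache (LRU->MRU): [65 85 78]
  8. access 85: HIT. Cache (LRU->MRU): [65 78 85]
  9. access 65: HIT. Cache (LRU->MRU): [78 85 65]
  10. access 65: HIT. Cache (LRU->MRU): [78 85 65]
  11. access 78: HIT. Cache (LRU->MRU): [85 65 78]
  12. access 85: HIT. Cache (LRU->MRU): [65 78 85]
  13. access 78: HIT. Cache (LRU->MRU): [65 85 78]
  14. access 78: HIT. Cache (LRU->MRU): [65 85 78]
  15. access 65: HIT. Cache (LRU->MRU): [85 78 65]
  16. access 85: HIT. Cache (LRU->MRU): [78 65 85]
  17. access 85: HIT. Cache (LRU->MRU): [78 65 85]
  18. access 85: HIT. Cache (LRU->MRU): [78 65 85]
  19. access 85: HIT. Cache (LRU->MRU): [78 65 85]
  20. access 85: HIT. Cache (LRU->MRU): [78 65 85]
  21. access 85: HIT. Cache (LRU->MRU): [78 65 85]
  22. access 85: HIT. Cache (LRU->MRU): [78 65 85]
  23. access 85: HIT. Cache (LRU->MRU): [78 65 85]
  24. access 78: HIT. Cache (LRU->MRU): [65 85 78]
  25. access 85: HIT. Cache (LRU->MRU): [65 78 85]
  26. access 78: HIT. Cache (LRU->MRU): [65 85 78]
  27. access 79: MISS, evict 65. Cache (LRU->MRU): [85 78 79]
Total: 23 hits, 4 misses, 1 evictions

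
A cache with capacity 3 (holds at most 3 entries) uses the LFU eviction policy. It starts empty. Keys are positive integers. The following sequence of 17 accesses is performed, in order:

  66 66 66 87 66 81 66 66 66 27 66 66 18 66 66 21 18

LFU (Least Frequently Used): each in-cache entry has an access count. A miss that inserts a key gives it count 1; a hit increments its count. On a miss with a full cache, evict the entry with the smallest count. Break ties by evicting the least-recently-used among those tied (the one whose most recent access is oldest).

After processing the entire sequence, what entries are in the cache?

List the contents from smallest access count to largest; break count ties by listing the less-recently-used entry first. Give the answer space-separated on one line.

LFU simulation (capacity=3):
  1. access 66: MISS. Cache: [66(c=1)]
  2. access 66: HIT, count now 2. Cache: [66(c=2)]
  3. access 66: HIT, count now 3. Cache: [66(c=3)]
  4. access 87: MISS. Cache: [87(c=1) 66(c=3)]
  5. access 66: HIT, count now 4. Cache: [87(c=1) 66(c=4)]
  6. access 81: MISS. Cache: [87(c=1) 81(c=1) 66(c=4)]
  7. access 66: HIT, count now 5. Cache: [87(c=1) 81(c=1) 66(c=5)]
  8. access 66: HIT, count now 6. Cache: [87(c=1) 81(c=1) 66(c=6)]
  9. access 66: HIT, count now 7. Cache: [87(c=1) 81(c=1) 66(c=7)]
  10. access 27: MISS, evict 87(c=1). Cache: [81(c=1) 27(c=1) 66(c=7)]
  11. access 66: HIT, count now 8. Cache: [81(c=1) 27(c=1) 66(c=8)]
  12. access 66: HIT, count now 9. Cache: [81(c=1) 27(c=1) 66(c=9)]
  13. access 18: MISS, evict 81(c=1). Cache: [27(c=1) 18(c=1) 66(c=9)]
  14. access 66: HIT, count now 10. Cache: [27(c=1) 18(c=1) 66(c=10)]
  15. access 66: HIT, count now 11. Cache: [27(c=1) 18(c=1) 66(c=11)]
  16. access 21: MISS, evict 27(c=1). Cache: [18(c=1) 21(c=1) 66(c=11)]
  17. access 18: HIT, count now 2. Cache: [21(c=1) 18(c=2) 66(c=11)]
Total: 11 hits, 6 misses, 3 evictions

Answer: 21 18 66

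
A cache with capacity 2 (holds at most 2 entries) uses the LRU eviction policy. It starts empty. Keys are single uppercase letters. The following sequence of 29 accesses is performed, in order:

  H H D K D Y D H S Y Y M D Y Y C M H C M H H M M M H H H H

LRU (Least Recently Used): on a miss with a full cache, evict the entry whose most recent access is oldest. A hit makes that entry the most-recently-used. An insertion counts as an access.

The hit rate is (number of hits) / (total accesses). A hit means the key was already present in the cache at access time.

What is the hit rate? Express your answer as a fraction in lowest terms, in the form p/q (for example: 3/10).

LRU simulation (capacity=2):
  1. access H: MISS. Cache (LRU->MRU): [H]
  2. access H: HIT. Cache (LRU->MRU): [H]
  3. access D: MISS. Cache (LRU->MRU): [H D]
  4. access K: MISS, evict H. Cache (LRU->MRU): [D K]
  5. access D: HIT. Cache (LRU->MRU): [K D]
  6. access Y: MISS, evict K. Cache (LRU->MRU): [D Y]
  7. access D: HIT. Cache (LRU->MRU): [Y D]
  8. access H: MISS, evict Y. Cache (LRU->MRU): [D H]
  9. access S: MISS, evict D. Cache (LRU->MRU): [H S]
  10. access Y: MISS, evict H. Cache (LRU->MRU): [S Y]
  11. access Y: HIT. Cache (LRU->MRU): [S Y]
  12. access M: MISS, evict S. Cache (LRU->MRU): [Y M]
  13. access D: MISS, evict Y. Cache (LRU->MRU): [M D]
  14. access Y: MISS, evict M. Cache (LRU->MRU): [D Y]
  15. access Y: HIT. Cache (LRU->MRU): [D Y]
  16. access C: MISS, evict D. Cache (LRU->MRU): [Y C]
  17. access M: MISS, evict Y. Cache (LRU->MRU): [C M]
  18. access H: MISS, evict C. Cache (LRU->MRU): [M H]
  19. access C: MISS, evict M. Cache (LRU->MRU): [H C]
  20. access M: MISS, evict H. Cache (LRU->MRU): [C M]
  21. access H: MISS, evict C. Cache (LRU->MRU): [M H]
  22. access H: HIT. Cache (LRU->MRU): [M H]
  23. access M: HIT. Cache (LRU->MRU): [H M]
  24. access M: HIT. Cache (LRU->MRU): [H M]
  25. access M: HIT. Cache (LRU->MRU): [H M]
  26. access H: HIT. Cache (LRU->MRU): [M H]
  27. access H: HIT. Cache (LRU->MRU): [M H]
  28. access H: HIT. Cache (LRU->MRU): [M H]
  29. access H: HIT. Cache (LRU->MRU): [M H]
Total: 13 hits, 16 misses, 14 evictions

Hit rate = 13/29

Answer: 13/29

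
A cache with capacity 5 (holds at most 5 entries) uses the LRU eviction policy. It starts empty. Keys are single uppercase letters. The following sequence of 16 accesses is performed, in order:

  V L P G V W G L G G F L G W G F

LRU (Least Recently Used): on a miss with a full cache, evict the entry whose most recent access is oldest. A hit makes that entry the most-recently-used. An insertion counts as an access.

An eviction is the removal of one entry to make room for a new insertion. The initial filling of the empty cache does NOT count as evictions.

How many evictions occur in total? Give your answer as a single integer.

LRU simulation (capacity=5):
  1. access V: MISS. Cache (LRU->MRU): [V]
  2. access L: MISS. Cache (LRU->MRU): [V L]
  3. access P: MISS. Cache (LRU->MRU): [V L P]
  4. access G: MISS. Cache (LRU->MRU): [V L P G]
  5. access V: HIT. Cache (LRU->MRU): [L P G V]
  6. access W: MISS. Cache (LRU->MRU): [L P G V W]
  7. access G: HIT. Cache (LRU->MRU): [L P V W G]
  8. access L: HIT. Cache (LRU->MRU): [P V W G L]
  9. access G: HIT. Cache (LRU->MRU): [P V W L G]
  10. access G: HIT. Cache (LRU->MRU): [P V W L G]
  11. access F: MISS, evict P. Cache (LRU->MRU): [V W L G F]
  12. access L: HIT. Cache (LRU->MRU): [V W G F L]
  13. access G: HIT. Cache (LRU->MRU): [V W F L G]
  14. access W: HIT. Cache (LRU->MRU): [V F L G W]
  15. access G: HIT. Cache (LRU->MRU): [V F L W G]
  16. access F: HIT. Cache (LRU->MRU): [V L W G F]
Total: 10 hits, 6 misses, 1 evictions

Answer: 1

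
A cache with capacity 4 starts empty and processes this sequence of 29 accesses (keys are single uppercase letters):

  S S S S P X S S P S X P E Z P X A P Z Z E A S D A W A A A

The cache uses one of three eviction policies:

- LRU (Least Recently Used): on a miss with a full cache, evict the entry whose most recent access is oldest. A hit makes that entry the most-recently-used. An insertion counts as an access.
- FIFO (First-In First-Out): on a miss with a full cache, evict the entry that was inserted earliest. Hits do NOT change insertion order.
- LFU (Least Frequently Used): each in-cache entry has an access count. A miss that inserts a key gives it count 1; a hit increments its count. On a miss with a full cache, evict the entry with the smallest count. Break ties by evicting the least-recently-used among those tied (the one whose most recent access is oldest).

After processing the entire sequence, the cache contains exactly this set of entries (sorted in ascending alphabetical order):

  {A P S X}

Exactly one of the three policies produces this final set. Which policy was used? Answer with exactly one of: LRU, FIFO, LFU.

Simulating under each policy and comparing final sets:
  LRU: final set = {A D S W} -> differs
  FIFO: final set = {A D S W} -> differs
  LFU: final set = {A P S X} -> MATCHES target
Only LFU produces the target set.

Answer: LFU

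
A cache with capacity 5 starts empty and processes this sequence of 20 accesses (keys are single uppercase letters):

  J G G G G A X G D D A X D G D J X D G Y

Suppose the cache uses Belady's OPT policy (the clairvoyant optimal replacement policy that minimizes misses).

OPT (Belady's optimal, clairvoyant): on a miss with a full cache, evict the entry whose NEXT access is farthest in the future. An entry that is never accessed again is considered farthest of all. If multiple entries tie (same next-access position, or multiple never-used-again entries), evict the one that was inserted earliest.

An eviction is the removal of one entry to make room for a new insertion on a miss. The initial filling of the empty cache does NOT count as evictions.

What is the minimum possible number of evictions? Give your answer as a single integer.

Answer: 1

Derivation:
OPT (Belady) simulation (capacity=5):
  1. access J: MISS. Cache: [J]
  2. access G: MISS. Cache: [J G]
  3. access G: HIT. Next use of G: step 4. Cache: [J G]
  4. access G: HIT. Next use of G: step 5. Cache: [J G]
  5. access G: HIT. Next use of G: step 8. Cache: [J G]
  6. access A: MISS. Cache: [J G A]
  7. access X: MISS. Cache: [J G A X]
  8. access G: HIT. Next use of G: step 14. Cache: [J G A X]
  9. access D: MISS. Cache: [J G A X D]
  10. access D: HIT. Next use of D: step 13. Cache: [J G A X D]
  11. access A: HIT. Next use of A: never. Cache: [J G A X D]
  12. access X: HIT. Next use of X: step 17. Cache: [J G A X D]
  13. access D: HIT. Next use of D: step 15. Cache: [J G A X D]
  14. access G: HIT. Next use of G: step 19. Cache: [J G A X D]
  15. access D: HIT. Next use of D: step 18. Cache: [J G A X D]
  16. access J: HIT. Next use of J: never. Cache: [J G A X D]
  17. access X: HIT. Next use of X: never. Cache: [J G A X D]
  18. access D: HIT. Next use of D: never. Cache: [J G A X D]
  19. access G: HIT. Next use of G: never. Cache: [J G A X D]
  20. access Y: MISS, evict J (next use: never). Cache: [G A X D Y]
Total: 14 hits, 6 misses, 1 evictions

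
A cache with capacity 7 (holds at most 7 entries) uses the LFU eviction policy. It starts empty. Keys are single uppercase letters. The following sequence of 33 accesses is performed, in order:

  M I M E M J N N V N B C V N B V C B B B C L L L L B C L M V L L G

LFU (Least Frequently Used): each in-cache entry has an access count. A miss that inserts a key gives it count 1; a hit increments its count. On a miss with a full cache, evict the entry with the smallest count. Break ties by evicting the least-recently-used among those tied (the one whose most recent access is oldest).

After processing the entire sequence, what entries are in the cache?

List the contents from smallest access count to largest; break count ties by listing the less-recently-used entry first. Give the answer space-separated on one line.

LFU simulation (capacity=7):
  1. access M: MISS. Cache: [M(c=1)]
  2. access I: MISS. Cache: [M(c=1) I(c=1)]
  3. access M: HIT, count now 2. Cache: [I(c=1) M(c=2)]
  4. access E: MISS. Cache: [I(c=1) E(c=1) M(c=2)]
  5. access M: HIT, count now 3. Cache: [I(c=1) E(c=1) M(c=3)]
  6. access J: MISS. Cache: [I(c=1) E(c=1) J(c=1) M(c=3)]
  7. access N: MISS. Cache: [I(c=1) E(c=1) J(c=1) N(c=1) M(c=3)]
  8. access N: HIT, count now 2. Cache: [I(c=1) E(c=1) J(c=1) N(c=2) M(c=3)]
  9. access V: MISS. Cache: [I(c=1) E(c=1) J(c=1) V(c=1) N(c=2) M(c=3)]
  10. access N: HIT, count now 3. Cache: [I(c=1) E(c=1) J(c=1) V(c=1) M(c=3) N(c=3)]
  11. access B: MISS. Cache: [I(c=1) E(c=1) J(c=1) V(c=1) B(c=1) M(c=3) N(c=3)]
  12. access C: MISS, evict I(c=1). Cache: [E(c=1) J(c=1) V(c=1) B(c=1) C(c=1) M(c=3) N(c=3)]
  13. access V: HIT, count now 2. Cache: [E(c=1) J(c=1) B(c=1) C(c=1) V(c=2) M(c=3) N(c=3)]
  14. access N: HIT, count now 4. Cache: [E(c=1) J(c=1) B(c=1) C(c=1) V(c=2) M(c=3) N(c=4)]
  15. access B: HIT, count now 2. Cache: [E(c=1) J(c=1) C(c=1) V(c=2) B(c=2) M(c=3) N(c=4)]
  16. access V: HIT, count now 3. Cache: [E(c=1) J(c=1) C(c=1) B(c=2) M(c=3) V(c=3) N(c=4)]
  17. access C: HIT, count now 2. Cache: [E(c=1) J(c=1) B(c=2) C(c=2) M(c=3) V(c=3) N(c=4)]
  18. access B: HIT, count now 3. Cache: [E(c=1) J(c=1) C(c=2) M(c=3) V(c=3) B(c=3) N(c=4)]
  19. access B: HIT, count now 4. Cache: [E(c=1) J(c=1) C(c=2) M(c=3) V(c=3) N(c=4) B(c=4)]
  20. access B: HIT, count now 5. Cache: [E(c=1) J(c=1) C(c=2) M(c=3) V(c=3) N(c=4) B(c=5)]
  21. access C: HIT, count now 3. Cache: [E(c=1) J(c=1) M(c=3) V(c=3) C(c=3) N(c=4) B(c=5)]
  22. access L: MISS, evict E(c=1). Cache: [J(c=1) L(c=1) M(c=3) V(c=3) C(c=3) N(c=4) B(c=5)]
  23. access L: HIT, count now 2. Cache: [J(c=1) L(c=2) M(c=3) V(c=3) C(c=3) N(c=4) B(c=5)]
  24. access L: HIT, count now 3. Cache: [J(c=1) M(c=3) V(c=3) C(c=3) L(c=3) N(c=4) B(c=5)]
  25. access L: HIT, count now 4. Cache: [J(c=1) M(c=3) V(c=3) C(c=3) N(c=4) L(c=4) B(c=5)]
  26. access B: HIT, count now 6. Cache: [J(c=1) M(c=3) V(c=3) C(c=3) N(c=4) L(c=4) B(c=6)]
  27. access C: HIT, count now 4. Cache: [J(c=1) M(c=3) V(c=3) N(c=4) L(c=4) C(c=4) B(c=6)]
  28. access L: HIT, count now 5. Cache: [J(c=1) M(c=3) V(c=3) N(c=4) C(c=4) L(c=5) B(c=6)]
  29. access M: HIT, count now 4. Cache: [J(c=1) V(c=3) N(c=4) C(c=4) M(c=4) L(c=5) B(c=6)]
  30. access V: HIT, count now 4. Cache: [J(c=1) N(c=4) C(c=4) M(c=4) V(c=4) L(c=5) B(c=6)]
  31. access L: HIT, count now 6. Cache: [J(c=1) N(c=4) C(c=4) M(c=4) V(c=4) B(c=6) L(c=6)]
  32. access L: HIT, count now 7. Cache: [J(c=1) N(c=4) C(c=4) M(c=4) V(c=4) B(c=6) L(c=7)]
  33. access G: MISS, evict J(c=1). Cache: [G(c=1) N(c=4) C(c=4) M(c=4) V(c=4) B(c=6) L(c=7)]
Total: 23 hits, 10 misses, 3 evictions

Answer: G N C M V B L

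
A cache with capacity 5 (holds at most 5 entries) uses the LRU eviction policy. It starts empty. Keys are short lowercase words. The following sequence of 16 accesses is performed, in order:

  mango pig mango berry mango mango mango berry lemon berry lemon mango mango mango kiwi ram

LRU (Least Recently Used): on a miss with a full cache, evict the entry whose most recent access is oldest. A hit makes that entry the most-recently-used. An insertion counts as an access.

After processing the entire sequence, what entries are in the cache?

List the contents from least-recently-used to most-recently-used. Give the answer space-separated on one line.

Answer: berry lemon mango kiwi ram

Derivation:
LRU simulation (capacity=5):
  1. access mango: MISS. Cache (LRU->MRU): [mango]
  2. access pig: MISS. Cache (LRU->MRU): [mango pig]
  3. access mango: HIT. Cache (LRU->MRU): [pig mango]
  4. access berry: MISS. Cache (LRU->MRU): [pig mango berry]
  5. access mango: HIT. Cache (LRU->MRU): [pig berry mango]
  6. access mango: HIT. Cache (LRU->MRU): [pig berry mango]
  7. access mango: HIT. Cache (LRU->MRU): [pig berry mango]
  8. access berry: HIT. Cache (LRU->MRU): [pig mango berry]
  9. access lemon: MISS. Cache (LRU->MRU): [pig mango berry lemon]
  10. access berry: HIT. Cache (LRU->MRU): [pig mango lemon berry]
  11. access lemon: HIT. Cache (LRU->MRU): [pig mango berry lemon]
  12. access mango: HIT. Cache (LRU->MRU): [pig berry lemon mango]
  13. access mango: HIT. Cache (LRU->MRU): [pig berry lemon mango]
  14. access mango: HIT. Cache (LRU->MRU): [pig berry lemon mango]
  15. access kiwi: MISS. Cache (LRU->MRU): [pig berry lemon mango kiwi]
  16. access ram: MISS, evict pig. Cache (LRU->MRU): [berry lemon mango kiwi ram]
Total: 10 hits, 6 misses, 1 evictions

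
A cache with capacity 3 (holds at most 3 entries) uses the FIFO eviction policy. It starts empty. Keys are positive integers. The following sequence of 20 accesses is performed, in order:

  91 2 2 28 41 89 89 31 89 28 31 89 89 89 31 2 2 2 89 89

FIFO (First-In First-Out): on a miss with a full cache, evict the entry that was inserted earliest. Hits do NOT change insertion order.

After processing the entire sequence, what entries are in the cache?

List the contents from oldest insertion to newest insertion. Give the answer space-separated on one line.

FIFO simulation (capacity=3):
  1. access 91: MISS. Cache (old->new): [91]
  2. access 2: MISS. Cache (old->new): [91 2]
  3. access 2: HIT. Cache (old->new): [91 2]
  4. access 28: MISS. Cache (old->new): [91 2 28]
  5. access 41: MISS, evict 91. Cache (old->new): [2 28 41]
  6. access 89: MISS, evict 2. Cache (old->new): [28 41 89]
  7. access 89: HIT. Cache (old->new): [28 41 89]
  8. access 31: MISS, evict 28. Cache (old->new): [41 89 31]
  9. access 89: HIT. Cache (old->new): [41 89 31]
  10. access 28: MISS, evict 41. Cache (old->new): [89 31 28]
  11. access 31: HIT. Cache (old->new): [89 31 28]
  12. access 89: HIT. Cache (old->new): [89 31 28]
  13. access 89: HIT. Cache (old->new): [89 31 28]
  14. access 89: HIT. Cache (old->new): [89 31 28]
  15. access 31: HIT. Cache (old->new): [89 31 28]
  16. access 2: MISS, evict 89. Cache (old->new): [31 28 2]
  17. access 2: HIT. Cache (old->new): [31 28 2]
  18. access 2: HIT. Cache (old->new): [31 28 2]
  19. access 89: MISS, evict 31. Cache (old->new): [28 2 89]
  20. access 89: HIT. Cache (old->new): [28 2 89]
Total: 11 hits, 9 misses, 6 evictions

Answer: 28 2 89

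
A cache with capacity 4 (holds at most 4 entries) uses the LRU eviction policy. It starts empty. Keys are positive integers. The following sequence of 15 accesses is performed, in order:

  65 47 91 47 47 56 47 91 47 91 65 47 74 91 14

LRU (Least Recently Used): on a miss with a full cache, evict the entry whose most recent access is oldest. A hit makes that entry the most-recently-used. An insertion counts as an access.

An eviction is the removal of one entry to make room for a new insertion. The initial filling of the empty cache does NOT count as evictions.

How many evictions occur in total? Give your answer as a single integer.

Answer: 2

Derivation:
LRU simulation (capacity=4):
  1. access 65: MISS. Cache (LRU->MRU): [65]
  2. access 47: MISS. Cache (LRU->MRU): [65 47]
  3. access 91: MISS. Cache (LRU->MRU): [65 47 91]
  4. access 47: HIT. Cache (LRU->MRU): [65 91 47]
  5. access 47: HIT. Cache (LRU->MRU): [65 91 47]
  6. access 56: MISS. Cache (LRU->MRU): [65 91 47 56]
  7. access 47: HIT. Cache (LRU->MRU): [65 91 56 47]
  8. access 91: HIT. Cache (LRU->MRU): [65 56 47 91]
  9. access 47: HIT. Cache (LRU->MRU): [65 56 91 47]
  10. access 91: HIT. Cache (LRU->MRU): [65 56 47 91]
  11. access 65: HIT. Cache (LRU->MRU): [56 47 91 65]
  12. access 47: HIT. Cache (LRU->MRU): [56 91 65 47]
  13. access 74: MISS, evict 56. Cache (LRU->MRU): [91 65 47 74]
  14. access 91: HIT. Cache (LRU->MRU): [65 47 74 91]
  15. access 14: MISS, evict 65. Cache (LRU->MRU): [47 74 91 14]
Total: 9 hits, 6 misses, 2 evictions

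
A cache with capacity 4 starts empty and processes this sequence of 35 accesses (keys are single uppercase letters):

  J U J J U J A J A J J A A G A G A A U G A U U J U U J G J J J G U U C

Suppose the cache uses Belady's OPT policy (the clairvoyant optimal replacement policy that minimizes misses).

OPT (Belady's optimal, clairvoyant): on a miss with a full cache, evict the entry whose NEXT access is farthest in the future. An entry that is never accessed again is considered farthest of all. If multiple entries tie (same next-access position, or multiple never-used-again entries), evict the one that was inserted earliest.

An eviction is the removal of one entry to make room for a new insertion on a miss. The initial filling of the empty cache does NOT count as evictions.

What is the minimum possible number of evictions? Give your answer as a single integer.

Answer: 1

Derivation:
OPT (Belady) simulation (capacity=4):
  1. access J: MISS. Cache: [J]
  2. access U: MISS. Cache: [J U]
  3. access J: HIT. Next use of J: step 4. Cache: [J U]
  4. access J: HIT. Next use of J: step 6. Cache: [J U]
  5. access U: HIT. Next use of U: step 19. Cache: [J U]
  6. access J: HIT. Next use of J: step 8. Cache: [J U]
  7. access A: MISS. Cache: [J U A]
  8. access J: HIT. Next use of J: step 10. Cache: [J U A]
  9. access A: HIT. Next use of A: step 12. Cache: [J U A]
  10. access J: HIT. Next use of J: step 11. Cache: [J U A]
  11. access J: HIT. Next use of J: step 24. Cache: [J U A]
  12. access A: HIT. Next use of A: step 13. Cache: [J U A]
  13. access A: HIT. Next use of A: step 15. Cache: [J U A]
  14. access G: MISS. Cache: [J U A G]
  15. access A: HIT. Next use of A: step 17. Cache: [J U A G]
  16. access G: HIT. Next use of G: step 20. Cache: [J U A G]
  17. access A: HIT. Next use of A: step 18. Cache: [J U A G]
  18. access A: HIT. Next use of A: step 21. Cache: [J U A G]
  19. access U: HIT. Next use of U: step 22. Cache: [J U A G]
  20. access G: HIT. Next use of G: step 28. Cache: [J U A G]
  21. access A: HIT. Next use of A: never. Cache: [J U A G]
  22. access U: HIT. Next use of U: step 23. Cache: [J U A G]
  23. access U: HIT. Next use of U: step 25. Cache: [J U A G]
  24. access J: HIT. Next use of J: step 27. Cache: [J U A G]
  25. access U: HIT. Next use of U: step 26. Cache: [J U A G]
  26. access U: HIT. Next use of U: step 33. Cache: [J U A G]
  27. access J: HIT. Next use of J: step 29. Cache: [J U A G]
  28. access G: HIT. Next use of G: step 32. Cache: [J U A G]
  29. access J: HIT. Next use of J: step 30. Cache: [J U A G]
  30. access J: HIT. Next use of J: step 31. Cache: [J U A G]
  31. access J: HIT. Next use of J: never. Cache: [J U A G]
  32. access G: HIT. Next use of G: never. Cache: [J U A G]
  33. access U: HIT. Next use of U: step 34. Cache: [J U A G]
  34. access U: HIT. Next use of U: never. Cache: [J U A G]
  35. access C: MISS, evict J (next use: never). Cache: [U A G C]
Total: 30 hits, 5 misses, 1 evictions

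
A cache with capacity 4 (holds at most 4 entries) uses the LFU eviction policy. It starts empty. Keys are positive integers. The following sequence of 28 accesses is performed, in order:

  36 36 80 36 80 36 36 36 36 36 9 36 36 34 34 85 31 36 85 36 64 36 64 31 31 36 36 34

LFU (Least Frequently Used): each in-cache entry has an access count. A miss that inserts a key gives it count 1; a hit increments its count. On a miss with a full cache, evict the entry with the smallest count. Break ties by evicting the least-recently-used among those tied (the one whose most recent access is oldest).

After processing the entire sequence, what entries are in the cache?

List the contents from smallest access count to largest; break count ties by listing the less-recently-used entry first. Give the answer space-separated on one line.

LFU simulation (capacity=4):
  1. access 36: MISS. Cache: [36(c=1)]
  2. access 36: HIT, count now 2. Cache: [36(c=2)]
  3. access 80: MISS. Cache: [80(c=1) 36(c=2)]
  4. access 36: HIT, count now 3. Cache: [80(c=1) 36(c=3)]
  5. access 80: HIT, count now 2. Cache: [80(c=2) 36(c=3)]
  6. access 36: HIT, count now 4. Cache: [80(c=2) 36(c=4)]
  7. access 36: HIT, count now 5. Cache: [80(c=2) 36(c=5)]
  8. access 36: HIT, count now 6. Cache: [80(c=2) 36(c=6)]
  9. access 36: HIT, count now 7. Cache: [80(c=2) 36(c=7)]
  10. access 36: HIT, count now 8. Cache: [80(c=2) 36(c=8)]
  11. access 9: MISS. Cache: [9(c=1) 80(c=2) 36(c=8)]
  12. access 36: HIT, count now 9. Cache: [9(c=1) 80(c=2) 36(c=9)]
  13. access 36: HIT, count now 10. Cache: [9(c=1) 80(c=2) 36(c=10)]
  14. access 34: MISS. Cache: [9(c=1) 34(c=1) 80(c=2) 36(c=10)]
  15. access 34: HIT, count now 2. Cache: [9(c=1) 80(c=2) 34(c=2) 36(c=10)]
  16. access 85: MISS, evict 9(c=1). Cache: [85(c=1) 80(c=2) 34(c=2) 36(c=10)]
  17. access 31: MISS, evict 85(c=1). Cache: [31(c=1) 80(c=2) 34(c=2) 36(c=10)]
  18. access 36: HIT, count now 11. Cache: [31(c=1) 80(c=2) 34(c=2) 36(c=11)]
  19. access 85: MISS, evict 31(c=1). Cache: [85(c=1) 80(c=2) 34(c=2) 36(c=11)]
  20. access 36: HIT, count now 12. Cache: [85(c=1) 80(c=2) 34(c=2) 36(c=12)]
  21. access 64: MISS, evict 85(c=1). Cache: [64(c=1) 80(c=2) 34(c=2) 36(c=12)]
  22. access 36: HIT, count now 13. Cache: [64(c=1) 80(c=2) 34(c=2) 36(c=13)]
  23. access 64: HIT, count now 2. Cache: [80(c=2) 34(c=2) 64(c=2) 36(c=13)]
  24. access 31: MISS, evict 80(c=2). Cache: [31(c=1) 34(c=2) 64(c=2) 36(c=13)]
  25. access 31: HIT, count now 2. Cache: [34(c=2) 64(c=2) 31(c=2) 36(c=13)]
  26. access 36: HIT, count now 14. Cache: [34(c=2) 64(c=2) 31(c=2) 36(c=14)]
  27. access 36: HIT, count now 15. Cache: [34(c=2) 64(c=2) 31(c=2) 36(c=15)]
  28. access 34: HIT, count now 3. Cache: [64(c=2) 31(c=2) 34(c=3) 36(c=15)]
Total: 19 hits, 9 misses, 5 evictions

Answer: 64 31 34 36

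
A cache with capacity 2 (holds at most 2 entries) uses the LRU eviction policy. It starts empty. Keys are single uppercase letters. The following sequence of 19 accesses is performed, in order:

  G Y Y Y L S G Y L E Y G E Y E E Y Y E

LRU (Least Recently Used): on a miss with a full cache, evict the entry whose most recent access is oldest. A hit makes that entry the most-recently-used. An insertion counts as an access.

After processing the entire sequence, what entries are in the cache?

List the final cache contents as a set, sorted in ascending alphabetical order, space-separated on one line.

LRU simulation (capacity=2):
  1. access G: MISS. Cache (LRU->MRU): [G]
  2. access Y: MISS. Cache (LRU->MRU): [G Y]
  3. access Y: HIT. Cache (LRU->MRU): [G Y]
  4. access Y: HIT. Cache (LRU->MRU): [G Y]
  5. access L: MISS, evict G. Cache (LRU->MRU): [Y L]
  6. access S: MISS, evict Y. Cache (LRU->MRU): [L S]
  7. access G: MISS, evict L. Cache (LRU->MRU): [S G]
  8. access Y: MISS, evict S. Cache (LRU->MRU): [G Y]
  9. access L: MISS, evict G. Cache (LRU->MRU): [Y L]
  10. access E: MISS, evict Y. Cache (LRU->MRU): [L E]
  11. access Y: MISS, evict L. Cache (LRU->MRU): [E Y]
  12. access G: MISS, evict E. Cache (LRU->MRU): [Y G]
  13. access E: MISS, evict Y. Cache (LRU->MRU): [G E]
  14. access Y: MISS, evict G. Cache (LRU->MRU): [E Y]
  15. access E: HIT. Cache (LRU->MRU): [Y E]
  16. access E: HIT. Cache (LRU->MRU): [Y E]
  17. access Y: HIT. Cache (LRU->MRU): [E Y]
  18. access Y: HIT. Cache (LRU->MRU): [E Y]
  19. access E: HIT. Cache (LRU->MRU): [Y E]
Total: 7 hits, 12 misses, 10 evictions

Answer: E Y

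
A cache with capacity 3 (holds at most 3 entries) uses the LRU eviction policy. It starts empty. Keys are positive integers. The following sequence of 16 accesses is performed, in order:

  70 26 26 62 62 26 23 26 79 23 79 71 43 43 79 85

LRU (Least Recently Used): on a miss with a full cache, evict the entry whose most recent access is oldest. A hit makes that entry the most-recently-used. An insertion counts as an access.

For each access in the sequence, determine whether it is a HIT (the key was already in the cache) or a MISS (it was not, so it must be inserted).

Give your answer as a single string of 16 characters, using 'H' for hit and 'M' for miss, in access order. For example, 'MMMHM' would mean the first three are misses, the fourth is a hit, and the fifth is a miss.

Answer: MMHMHHMHMHHMMHHM

Derivation:
LRU simulation (capacity=3):
  1. access 70: MISS. Cache (LRU->MRU): [70]
  2. access 26: MISS. Cache (LRU->MRU): [70 26]
  3. access 26: HIT. Cache (LRU->MRU): [70 26]
  4. access 62: MISS. Cache (LRU->MRU): [70 26 62]
  5. access 62: HIT. Cache (LRU->MRU): [70 26 62]
  6. access 26: HIT. Cache (LRU->MRU): [70 62 26]
  7. access 23: MISS, evict 70. Cache (LRU->MRU): [62 26 23]
  8. access 26: HIT. Cache (LRU->MRU): [62 23 26]
  9. access 79: MISS, evict 62. Cache (LRU->MRU): [23 26 79]
  10. access 23: HIT. Cache (LRU->MRU): [26 79 23]
  11. access 79: HIT. Cache (LRU->MRU): [26 23 79]
  12. access 71: MISS, evict 26. Cache (LRU->MRU): [23 79 71]
  13. access 43: MISS, evict 23. Cache (LRU->MRU): [79 71 43]
  14. access 43: HIT. Cache (LRU->MRU): [79 71 43]
  15. access 79: HIT. Cache (LRU->MRU): [71 43 79]
  16. access 85: MISS, evict 71. Cache (LRU->MRU): [43 79 85]
Total: 8 hits, 8 misses, 5 evictions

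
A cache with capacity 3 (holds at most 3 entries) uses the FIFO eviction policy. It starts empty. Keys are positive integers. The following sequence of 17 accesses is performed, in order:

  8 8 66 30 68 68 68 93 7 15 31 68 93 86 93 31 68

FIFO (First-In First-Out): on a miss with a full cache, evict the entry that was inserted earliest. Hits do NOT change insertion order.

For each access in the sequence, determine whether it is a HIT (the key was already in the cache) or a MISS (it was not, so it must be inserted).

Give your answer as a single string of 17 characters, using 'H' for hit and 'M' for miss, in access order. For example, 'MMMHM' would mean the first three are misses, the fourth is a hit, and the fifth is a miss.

Answer: MHMMMHHMMMMMMMHMM

Derivation:
FIFO simulation (capacity=3):
  1. access 8: MISS. Cache (old->new): [8]
  2. access 8: HIT. Cache (old->new): [8]
  3. access 66: MISS. Cache (old->new): [8 66]
  4. access 30: MISS. Cache (old->new): [8 66 30]
  5. access 68: MISS, evict 8. Cache (old->new): [66 30 68]
  6. access 68: HIT. Cache (old->new): [66 30 68]
  7. access 68: HIT. Cache (old->new): [66 30 68]
  8. access 93: MISS, evict 66. Cache (old->new): [30 68 93]
  9. access 7: MISS, evict 30. Cache (old->new): [68 93 7]
  10. access 15: MISS, evict 68. Cache (old->new): [93 7 15]
  11. access 31: MISS, evict 93. Cache (old->new): [7 15 31]
  12. access 68: MISS, evict 7. Cache (old->new): [15 31 68]
  13. access 93: MISS, evict 15. Cache (old->new): [31 68 93]
  14. access 86: MISS, evict 31. Cache (old->new): [68 93 86]
  15. access 93: HIT. Cache (old->new): [68 93 86]
  16. access 31: MISS, evict 68. Cache (old->new): [93 86 31]
  17. access 68: MISS, evict 93. Cache (old->new): [86 31 68]
Total: 4 hits, 13 misses, 10 evictions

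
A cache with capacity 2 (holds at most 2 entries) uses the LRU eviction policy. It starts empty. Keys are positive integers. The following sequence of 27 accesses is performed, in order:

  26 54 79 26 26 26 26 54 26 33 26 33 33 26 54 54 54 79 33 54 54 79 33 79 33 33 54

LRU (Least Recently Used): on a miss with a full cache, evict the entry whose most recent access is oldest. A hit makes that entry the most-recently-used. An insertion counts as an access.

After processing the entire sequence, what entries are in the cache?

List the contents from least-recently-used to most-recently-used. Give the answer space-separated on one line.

LRU simulation (capacity=2):
  1. access 26: MISS. Cache (LRU->MRU): [26]
  2. access 54: MISS. Cache (LRU->MRU): [26 54]
  3. access 79: MISS, evict 26. Cache (LRU->MRU): [54 79]
  4. access 26: MISS, evict 54. Cache (LRU->MRU): [79 26]
  5. access 26: HIT. Cache (LRU->MRU): [79 26]
  6. access 26: HIT. Cache (LRU->MRU): [79 26]
  7. access 26: HIT. Cache (LRU->MRU): [79 26]
  8. access 54: MISS, evict 79. Cache (LRU->MRU): [26 54]
  9. access 26: HIT. Cache (LRU->MRU): [54 26]
  10. access 33: MISS, evict 54. Cache (LRU->MRU): [26 33]
  11. access 26: HIT. Cache (LRU->MRU): [33 26]
  12. access 33: HIT. Cache (LRU->MRU): [26 33]
  13. access 33: HIT. Cache (LRU->MRU): [26 33]
  14. access 26: HIT. Cache (LRU->MRU): [33 26]
  15. access 54: MISS, evict 33. Cache (LRU->MRU): [26 54]
  16. access 54: HIT. Cache (LRU->MRU): [26 54]
  17. access 54: HIT. Cache (LRU->MRU): [26 54]
  18. access 79: MISS, evict 26. Cache (LRU->MRU): [54 79]
  19. access 33: MISS, evict 54. Cache (LRU->MRU): [79 33]
  20. access 54: MISS, evict 79. Cache (LRU->MRU): [33 54]
  21. access 54: HIT. Cache (LRU->MRU): [33 54]
  22. access 79: MISS, evict 33. Cache (LRU->MRU): [54 79]
  23. access 33: MISS, evict 54. Cache (LRU->MRU): [79 33]
  24. access 79: HIT. Cache (LRU->MRU): [33 79]
  25. access 33: HIT. Cache (LRU->MRU): [79 33]
  26. access 33: HIT. Cache (LRU->MRU): [79 33]
  27. access 54: MISS, evict 79. Cache (LRU->MRU): [33 54]
Total: 14 hits, 13 misses, 11 evictions

Answer: 33 54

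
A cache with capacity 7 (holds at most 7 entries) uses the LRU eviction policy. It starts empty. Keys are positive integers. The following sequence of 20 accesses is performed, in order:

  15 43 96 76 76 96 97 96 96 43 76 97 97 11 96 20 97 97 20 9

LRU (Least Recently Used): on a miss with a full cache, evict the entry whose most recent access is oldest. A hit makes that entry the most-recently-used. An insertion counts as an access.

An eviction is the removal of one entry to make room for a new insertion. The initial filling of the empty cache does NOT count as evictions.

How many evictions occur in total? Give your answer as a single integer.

LRU simulation (capacity=7):
  1. access 15: MISS. Cache (LRU->MRU): [15]
  2. access 43: MISS. Cache (LRU->MRU): [15 43]
  3. access 96: MISS. Cache (LRU->MRU): [15 43 96]
  4. access 76: MISS. Cache (LRU->MRU): [15 43 96 76]
  5. access 76: HIT. Cache (LRU->MRU): [15 43 96 76]
  6. access 96: HIT. Cache (LRU->MRU): [15 43 76 96]
  7. access 97: MISS. Cache (LRU->MRU): [15 43 76 96 97]
  8. access 96: HIT. Cache (LRU->MRU): [15 43 76 97 96]
  9. access 96: HIT. Cache (LRU->MRU): [15 43 76 97 96]
  10. access 43: HIT. Cache (LRU->MRU): [15 76 97 96 43]
  11. access 76: HIT. Cache (LRU->MRU): [15 97 96 43 76]
  12. access 97: HIT. Cache (LRU->MRU): [15 96 43 76 97]
  13. access 97: HIT. Cache (LRU->MRU): [15 96 43 76 97]
  14. access 11: MISS. Cache (LRU->MRU): [15 96 43 76 97 11]
  15. access 96: HIT. Cache (LRU->MRU): [15 43 76 97 11 96]
  16. access 20: MISS. Cache (LRU->MRU): [15 43 76 97 11 96 20]
  17. access 97: HIT. Cache (LRU->MRU): [15 43 76 11 96 20 97]
  18. access 97: HIT. Cache (LRU->MRU): [15 43 76 11 96 20 97]
  19. access 20: HIT. Cache (LRU->MRU): [15 43 76 11 96 97 20]
  20. access 9: MISS, evict 15. Cache (LRU->MRU): [43 76 11 96 97 20 9]
Total: 12 hits, 8 misses, 1 evictions

Answer: 1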